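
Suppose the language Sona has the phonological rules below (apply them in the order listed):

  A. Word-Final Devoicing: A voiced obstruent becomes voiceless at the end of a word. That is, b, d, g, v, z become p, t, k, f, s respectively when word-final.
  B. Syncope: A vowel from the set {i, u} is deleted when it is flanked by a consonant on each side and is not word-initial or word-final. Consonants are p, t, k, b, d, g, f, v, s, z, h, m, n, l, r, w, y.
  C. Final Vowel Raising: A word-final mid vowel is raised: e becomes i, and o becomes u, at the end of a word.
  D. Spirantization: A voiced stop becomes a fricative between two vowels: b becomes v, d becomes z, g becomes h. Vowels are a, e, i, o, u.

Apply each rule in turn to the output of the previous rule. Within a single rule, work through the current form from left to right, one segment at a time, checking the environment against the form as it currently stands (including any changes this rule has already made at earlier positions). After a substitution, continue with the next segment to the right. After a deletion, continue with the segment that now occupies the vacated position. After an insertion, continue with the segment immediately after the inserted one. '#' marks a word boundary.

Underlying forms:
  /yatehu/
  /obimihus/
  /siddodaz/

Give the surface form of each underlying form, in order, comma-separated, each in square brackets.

[yatehu], [obmhs], [sddozas]

/yatehu/:
  A Word-Final Devoicing: no change — [yatehu]
  B Syncope: no change — [yatehu]
  C Final Vowel Raising: no change — [yatehu]
  D Spirantization: no change — [yatehu]
/obimihus/:
  A Word-Final Devoicing: no change — [obimihus]
  B Syncope: [obimihus] → [obmhs]
  C Final Vowel Raising: no change — [obmhs]
  D Spirantization: no change — [obmhs]
/siddodaz/:
  A Word-Final Devoicing: [siddodaz] → [siddodas]
  B Syncope: [siddodas] → [sddodas]
  C Final Vowel Raising: no change — [sddodas]
  D Spirantization: [sddodas] → [sddozas]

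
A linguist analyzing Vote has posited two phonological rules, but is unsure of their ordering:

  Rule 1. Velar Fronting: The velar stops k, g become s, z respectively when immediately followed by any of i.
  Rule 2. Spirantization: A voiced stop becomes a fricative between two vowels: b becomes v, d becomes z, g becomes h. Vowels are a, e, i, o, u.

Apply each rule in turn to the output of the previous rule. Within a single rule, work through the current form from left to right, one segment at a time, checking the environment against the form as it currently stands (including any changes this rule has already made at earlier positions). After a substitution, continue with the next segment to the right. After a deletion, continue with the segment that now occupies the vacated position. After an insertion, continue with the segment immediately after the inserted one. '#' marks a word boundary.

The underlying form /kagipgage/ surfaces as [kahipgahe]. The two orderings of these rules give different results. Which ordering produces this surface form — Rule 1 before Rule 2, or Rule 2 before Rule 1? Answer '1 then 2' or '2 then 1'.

Order 1 then 2:
  1 Velar Fronting: [kagipgage] → [kazipgage]
  2 Spirantization: [kazipgage] → [kazipgahe]
  result: [kazipgahe]
Order 2 then 1:
  2 Spirantization: [kagipgage] → [kahipgahe]
  1 Velar Fronting: no change — [kahipgahe]
  result: [kahipgahe]

2 then 1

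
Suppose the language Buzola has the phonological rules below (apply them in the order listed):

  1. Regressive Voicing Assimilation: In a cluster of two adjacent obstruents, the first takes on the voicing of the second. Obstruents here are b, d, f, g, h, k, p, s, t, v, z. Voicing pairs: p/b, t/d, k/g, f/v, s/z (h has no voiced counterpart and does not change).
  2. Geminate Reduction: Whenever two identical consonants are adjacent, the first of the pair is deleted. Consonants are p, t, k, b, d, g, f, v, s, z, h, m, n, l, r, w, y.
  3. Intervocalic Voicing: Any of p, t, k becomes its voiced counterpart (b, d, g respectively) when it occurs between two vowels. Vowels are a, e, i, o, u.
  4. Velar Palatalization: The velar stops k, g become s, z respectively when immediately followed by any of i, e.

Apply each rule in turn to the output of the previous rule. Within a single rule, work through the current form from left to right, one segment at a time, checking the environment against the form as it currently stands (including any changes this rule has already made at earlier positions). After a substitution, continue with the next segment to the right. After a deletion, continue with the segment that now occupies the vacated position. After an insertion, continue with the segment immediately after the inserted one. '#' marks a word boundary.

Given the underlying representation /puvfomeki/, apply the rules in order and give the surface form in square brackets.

1 Regressive Voicing Assimilation: [puvfomeki] → [puffomeki]
2 Geminate Reduction: [puffomeki] → [pufomeki]
3 Intervocalic Voicing: [pufomeki] → [pufomegi]
4 Velar Palatalization: [pufomegi] → [pufomezi]

[pufomezi]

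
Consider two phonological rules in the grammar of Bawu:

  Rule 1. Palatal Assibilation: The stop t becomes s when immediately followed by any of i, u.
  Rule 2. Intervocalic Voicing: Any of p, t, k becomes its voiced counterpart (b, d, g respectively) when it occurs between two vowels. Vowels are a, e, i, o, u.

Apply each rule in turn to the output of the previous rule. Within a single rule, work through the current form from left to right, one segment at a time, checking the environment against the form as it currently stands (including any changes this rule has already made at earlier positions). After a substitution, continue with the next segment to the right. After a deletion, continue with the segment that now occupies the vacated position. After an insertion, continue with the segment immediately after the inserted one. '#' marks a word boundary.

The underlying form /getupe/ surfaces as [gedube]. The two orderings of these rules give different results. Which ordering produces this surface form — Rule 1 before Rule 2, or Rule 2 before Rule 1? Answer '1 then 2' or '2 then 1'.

2 then 1

Order 1 then 2:
  1 Palatal Assibilation: [getupe] → [gesupe]
  2 Intervocalic Voicing: [gesupe] → [gesube]
  result: [gesube]
Order 2 then 1:
  2 Intervocalic Voicing: [getupe] → [gedube]
  1 Palatal Assibilation: no change — [gedube]
  result: [gedube]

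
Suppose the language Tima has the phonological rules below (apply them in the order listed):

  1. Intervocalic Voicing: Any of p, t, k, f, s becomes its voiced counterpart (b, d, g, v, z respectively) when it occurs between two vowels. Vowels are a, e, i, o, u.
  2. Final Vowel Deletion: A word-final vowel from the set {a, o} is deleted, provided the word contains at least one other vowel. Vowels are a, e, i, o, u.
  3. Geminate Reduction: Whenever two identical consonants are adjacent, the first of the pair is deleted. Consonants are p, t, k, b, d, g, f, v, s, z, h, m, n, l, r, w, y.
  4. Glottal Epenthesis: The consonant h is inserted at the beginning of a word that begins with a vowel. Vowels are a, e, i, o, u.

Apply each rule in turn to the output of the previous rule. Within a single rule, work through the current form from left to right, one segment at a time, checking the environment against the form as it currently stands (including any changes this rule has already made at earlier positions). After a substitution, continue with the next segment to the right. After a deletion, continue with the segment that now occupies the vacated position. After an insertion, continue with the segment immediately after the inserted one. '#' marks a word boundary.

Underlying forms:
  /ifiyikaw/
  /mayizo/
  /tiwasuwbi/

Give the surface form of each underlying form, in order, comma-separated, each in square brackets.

[hiviyigaw], [mayiz], [tiwazuwbi]

/ifiyikaw/:
  1 Intervocalic Voicing: [ifiyikaw] → [iviyigaw]
  2 Final Vowel Deletion: no change — [iviyigaw]
  3 Geminate Reduction: no change — [iviyigaw]
  4 Glottal Epenthesis: [iviyigaw] → [hiviyigaw]
/mayizo/:
  1 Intervocalic Voicing: no change — [mayizo]
  2 Final Vowel Deletion: [mayizo] → [mayiz]
  3 Geminate Reduction: no change — [mayiz]
  4 Glottal Epenthesis: no change — [mayiz]
/tiwasuwbi/:
  1 Intervocalic Voicing: [tiwasuwbi] → [tiwazuwbi]
  2 Final Vowel Deletion: no change — [tiwazuwbi]
  3 Geminate Reduction: no change — [tiwazuwbi]
  4 Glottal Epenthesis: no change — [tiwazuwbi]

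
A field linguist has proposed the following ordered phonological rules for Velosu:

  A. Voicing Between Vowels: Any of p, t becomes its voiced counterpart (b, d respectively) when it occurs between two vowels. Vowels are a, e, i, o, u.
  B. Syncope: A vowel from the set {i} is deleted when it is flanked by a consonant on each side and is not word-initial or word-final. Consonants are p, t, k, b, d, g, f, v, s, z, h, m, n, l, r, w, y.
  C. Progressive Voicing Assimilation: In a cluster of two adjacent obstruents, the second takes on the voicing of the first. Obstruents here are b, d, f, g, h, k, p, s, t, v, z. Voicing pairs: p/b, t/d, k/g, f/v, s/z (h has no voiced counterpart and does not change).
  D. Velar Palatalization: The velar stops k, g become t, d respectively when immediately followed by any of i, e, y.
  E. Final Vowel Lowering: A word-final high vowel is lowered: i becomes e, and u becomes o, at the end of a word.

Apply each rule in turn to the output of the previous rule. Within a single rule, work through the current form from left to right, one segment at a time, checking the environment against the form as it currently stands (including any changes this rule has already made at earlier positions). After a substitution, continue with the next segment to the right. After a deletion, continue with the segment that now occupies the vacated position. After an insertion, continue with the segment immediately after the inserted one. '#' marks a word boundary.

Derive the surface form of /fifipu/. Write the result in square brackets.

A Voicing Between Vowels: [fifipu] → [fifibu]
B Syncope: [fifibu] → [ffbu]
C Progressive Voicing Assimilation: [ffbu] → [ffpu]
D Velar Palatalization: no change — [ffpu]
E Final Vowel Lowering: [ffpu] → [ffpo]

[ffpo]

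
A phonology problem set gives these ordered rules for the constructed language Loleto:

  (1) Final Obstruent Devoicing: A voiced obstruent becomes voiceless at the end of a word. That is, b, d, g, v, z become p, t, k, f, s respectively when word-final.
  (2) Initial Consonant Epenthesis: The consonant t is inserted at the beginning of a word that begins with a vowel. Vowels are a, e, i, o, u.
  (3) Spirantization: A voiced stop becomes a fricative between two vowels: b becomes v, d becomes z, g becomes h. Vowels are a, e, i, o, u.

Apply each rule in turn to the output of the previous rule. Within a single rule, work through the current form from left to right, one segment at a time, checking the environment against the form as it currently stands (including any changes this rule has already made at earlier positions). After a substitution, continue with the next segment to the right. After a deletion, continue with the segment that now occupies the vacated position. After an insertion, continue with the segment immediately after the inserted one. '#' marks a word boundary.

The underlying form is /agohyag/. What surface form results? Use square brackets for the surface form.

(1) Final Obstruent Devoicing: [agohyag] → [agohyak]
(2) Initial Consonant Epenthesis: [agohyak] → [tagohyak]
(3) Spirantization: [tagohyak] → [tahohyak]

[tahohyak]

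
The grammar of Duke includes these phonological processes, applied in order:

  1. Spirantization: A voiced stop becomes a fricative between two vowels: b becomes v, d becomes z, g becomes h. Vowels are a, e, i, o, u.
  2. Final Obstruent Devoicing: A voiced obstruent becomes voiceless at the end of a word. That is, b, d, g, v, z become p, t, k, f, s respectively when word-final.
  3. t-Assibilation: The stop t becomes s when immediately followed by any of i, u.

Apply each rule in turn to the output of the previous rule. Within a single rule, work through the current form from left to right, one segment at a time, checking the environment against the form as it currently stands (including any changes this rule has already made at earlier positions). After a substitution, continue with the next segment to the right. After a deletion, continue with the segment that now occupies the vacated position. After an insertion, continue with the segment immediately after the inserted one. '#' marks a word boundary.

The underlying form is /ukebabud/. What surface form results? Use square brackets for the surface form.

1 Spirantization: [ukebabud] → [ukevavud]
2 Final Obstruent Devoicing: [ukevavud] → [ukevavut]
3 t-Assibilation: no change — [ukevavut]

[ukevavut]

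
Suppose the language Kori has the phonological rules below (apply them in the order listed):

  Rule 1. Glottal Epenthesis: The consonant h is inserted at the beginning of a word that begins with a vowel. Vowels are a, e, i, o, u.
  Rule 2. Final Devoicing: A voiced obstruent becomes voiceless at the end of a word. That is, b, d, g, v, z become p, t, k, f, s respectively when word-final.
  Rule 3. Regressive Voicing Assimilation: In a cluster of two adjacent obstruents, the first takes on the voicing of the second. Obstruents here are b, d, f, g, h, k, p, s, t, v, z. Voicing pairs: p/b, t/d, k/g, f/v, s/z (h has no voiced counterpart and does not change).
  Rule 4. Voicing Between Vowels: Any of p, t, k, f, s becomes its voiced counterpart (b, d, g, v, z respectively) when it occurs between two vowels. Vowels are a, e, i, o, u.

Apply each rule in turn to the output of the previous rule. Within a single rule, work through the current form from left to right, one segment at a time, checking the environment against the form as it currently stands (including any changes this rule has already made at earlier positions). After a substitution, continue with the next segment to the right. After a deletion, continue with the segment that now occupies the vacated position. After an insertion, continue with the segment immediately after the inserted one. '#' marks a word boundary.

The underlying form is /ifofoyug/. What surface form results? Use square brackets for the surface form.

[hivovoyuk]

Rule 1 Glottal Epenthesis: [ifofoyug] → [hifofoyug]
Rule 2 Final Devoicing: [hifofoyug] → [hifofoyuk]
Rule 3 Regressive Voicing Assimilation: no change — [hifofoyuk]
Rule 4 Voicing Between Vowels: [hifofoyuk] → [hivovoyuk]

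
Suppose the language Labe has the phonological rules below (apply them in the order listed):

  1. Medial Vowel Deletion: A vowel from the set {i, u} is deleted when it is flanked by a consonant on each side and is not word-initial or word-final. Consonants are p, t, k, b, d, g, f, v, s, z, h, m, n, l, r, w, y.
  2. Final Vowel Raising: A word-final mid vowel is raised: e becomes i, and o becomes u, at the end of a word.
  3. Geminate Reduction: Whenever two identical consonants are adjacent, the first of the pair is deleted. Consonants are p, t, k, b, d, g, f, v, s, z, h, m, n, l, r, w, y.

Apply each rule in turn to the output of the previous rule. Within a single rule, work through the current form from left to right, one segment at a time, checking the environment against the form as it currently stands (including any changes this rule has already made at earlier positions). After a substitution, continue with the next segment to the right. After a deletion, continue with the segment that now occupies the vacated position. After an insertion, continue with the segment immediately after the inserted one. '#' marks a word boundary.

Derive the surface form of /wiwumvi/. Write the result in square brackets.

1 Medial Vowel Deletion: [wiwumvi] → [wwmvi]
2 Final Vowel Raising: no change — [wwmvi]
3 Geminate Reduction: [wwmvi] → [wmvi]

[wmvi]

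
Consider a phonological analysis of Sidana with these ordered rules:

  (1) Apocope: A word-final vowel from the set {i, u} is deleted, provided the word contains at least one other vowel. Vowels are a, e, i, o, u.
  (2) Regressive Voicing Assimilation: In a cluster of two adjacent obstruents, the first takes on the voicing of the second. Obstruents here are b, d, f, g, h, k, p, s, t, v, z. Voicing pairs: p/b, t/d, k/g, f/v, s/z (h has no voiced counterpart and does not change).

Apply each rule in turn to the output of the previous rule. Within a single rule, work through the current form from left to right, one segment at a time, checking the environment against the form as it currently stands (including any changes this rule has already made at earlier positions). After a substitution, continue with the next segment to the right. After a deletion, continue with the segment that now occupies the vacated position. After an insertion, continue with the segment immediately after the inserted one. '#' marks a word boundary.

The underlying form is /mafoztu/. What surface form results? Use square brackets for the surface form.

[mafost]

(1) Apocope: [mafoztu] → [mafozt]
(2) Regressive Voicing Assimilation: [mafozt] → [mafost]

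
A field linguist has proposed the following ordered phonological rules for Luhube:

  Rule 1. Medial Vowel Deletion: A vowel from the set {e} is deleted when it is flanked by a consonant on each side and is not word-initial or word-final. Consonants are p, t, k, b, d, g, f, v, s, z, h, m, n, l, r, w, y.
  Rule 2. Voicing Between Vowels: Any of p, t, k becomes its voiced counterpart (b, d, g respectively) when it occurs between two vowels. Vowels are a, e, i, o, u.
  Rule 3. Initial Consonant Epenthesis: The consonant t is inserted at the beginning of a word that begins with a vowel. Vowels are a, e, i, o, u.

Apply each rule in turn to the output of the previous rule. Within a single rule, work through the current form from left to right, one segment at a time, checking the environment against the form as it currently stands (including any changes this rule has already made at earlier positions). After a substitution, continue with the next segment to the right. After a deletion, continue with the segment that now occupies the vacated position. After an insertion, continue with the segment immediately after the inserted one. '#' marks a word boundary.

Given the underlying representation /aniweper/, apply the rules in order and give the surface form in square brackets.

[taniwpr]

Rule 1 Medial Vowel Deletion: [aniweper] → [aniwpr]
Rule 2 Voicing Between Vowels: no change — [aniwpr]
Rule 3 Initial Consonant Epenthesis: [aniwpr] → [taniwpr]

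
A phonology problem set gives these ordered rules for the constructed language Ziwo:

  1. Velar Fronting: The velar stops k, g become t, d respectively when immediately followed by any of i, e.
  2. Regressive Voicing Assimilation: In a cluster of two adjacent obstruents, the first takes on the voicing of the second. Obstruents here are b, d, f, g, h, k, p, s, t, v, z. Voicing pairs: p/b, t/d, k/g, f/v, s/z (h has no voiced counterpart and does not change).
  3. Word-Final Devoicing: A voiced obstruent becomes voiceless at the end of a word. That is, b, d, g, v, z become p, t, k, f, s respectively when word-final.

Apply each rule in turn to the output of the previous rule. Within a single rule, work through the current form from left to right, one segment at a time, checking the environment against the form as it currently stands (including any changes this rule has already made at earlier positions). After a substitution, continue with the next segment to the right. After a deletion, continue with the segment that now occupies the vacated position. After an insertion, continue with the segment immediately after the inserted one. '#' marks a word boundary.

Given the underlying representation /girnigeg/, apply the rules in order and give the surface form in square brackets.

1 Velar Fronting: [girnigeg] → [dirnideg]
2 Regressive Voicing Assimilation: no change — [dirnideg]
3 Word-Final Devoicing: [dirnideg] → [dirnidek]

[dirnidek]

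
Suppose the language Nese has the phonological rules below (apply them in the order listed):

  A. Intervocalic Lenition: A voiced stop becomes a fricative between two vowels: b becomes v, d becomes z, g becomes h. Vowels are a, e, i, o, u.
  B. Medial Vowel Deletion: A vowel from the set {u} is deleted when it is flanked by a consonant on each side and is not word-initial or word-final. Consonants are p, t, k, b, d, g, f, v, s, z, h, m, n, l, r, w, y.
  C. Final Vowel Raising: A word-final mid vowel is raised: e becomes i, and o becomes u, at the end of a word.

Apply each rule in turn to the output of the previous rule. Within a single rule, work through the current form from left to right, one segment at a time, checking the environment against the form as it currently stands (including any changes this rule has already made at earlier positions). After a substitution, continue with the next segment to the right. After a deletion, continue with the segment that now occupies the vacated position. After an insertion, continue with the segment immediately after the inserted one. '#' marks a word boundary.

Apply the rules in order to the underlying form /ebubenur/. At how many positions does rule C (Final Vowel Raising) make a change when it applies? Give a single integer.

A Intervocalic Lenition: [ebubenur] → [evuvenur]
B Medial Vowel Deletion: [evuvenur] → [evvenr]
C Final Vowel Raising: no change — [evvenr]
Rule C changed 0 position(s).

0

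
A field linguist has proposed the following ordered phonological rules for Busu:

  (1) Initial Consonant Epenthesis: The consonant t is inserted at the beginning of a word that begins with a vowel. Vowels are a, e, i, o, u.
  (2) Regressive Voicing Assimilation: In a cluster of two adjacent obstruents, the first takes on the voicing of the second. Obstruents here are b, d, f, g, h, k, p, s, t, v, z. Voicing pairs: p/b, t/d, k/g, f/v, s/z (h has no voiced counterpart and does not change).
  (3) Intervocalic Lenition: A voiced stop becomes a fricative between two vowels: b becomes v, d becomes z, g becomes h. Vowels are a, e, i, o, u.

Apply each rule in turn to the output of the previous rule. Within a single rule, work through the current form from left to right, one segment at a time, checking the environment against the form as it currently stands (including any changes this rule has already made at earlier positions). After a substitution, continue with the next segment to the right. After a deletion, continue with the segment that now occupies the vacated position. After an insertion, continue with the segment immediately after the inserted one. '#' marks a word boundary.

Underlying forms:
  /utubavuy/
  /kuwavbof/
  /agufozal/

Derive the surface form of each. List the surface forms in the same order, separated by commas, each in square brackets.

[tutuvavuy], [kuwavbof], [tahufozal]

/utubavuy/:
  (1) Initial Consonant Epenthesis: [utubavuy] → [tutubavuy]
  (2) Regressive Voicing Assimilation: no change — [tutubavuy]
  (3) Intervocalic Lenition: [tutubavuy] → [tutuvavuy]
/kuwavbof/:
  (1) Initial Consonant Epenthesis: no change — [kuwavbof]
  (2) Regressive Voicing Assimilation: no change — [kuwavbof]
  (3) Intervocalic Lenition: no change — [kuwavbof]
/agufozal/:
  (1) Initial Consonant Epenthesis: [agufozal] → [tagufozal]
  (2) Regressive Voicing Assimilation: no change — [tagufozal]
  (3) Intervocalic Lenition: [tagufozal] → [tahufozal]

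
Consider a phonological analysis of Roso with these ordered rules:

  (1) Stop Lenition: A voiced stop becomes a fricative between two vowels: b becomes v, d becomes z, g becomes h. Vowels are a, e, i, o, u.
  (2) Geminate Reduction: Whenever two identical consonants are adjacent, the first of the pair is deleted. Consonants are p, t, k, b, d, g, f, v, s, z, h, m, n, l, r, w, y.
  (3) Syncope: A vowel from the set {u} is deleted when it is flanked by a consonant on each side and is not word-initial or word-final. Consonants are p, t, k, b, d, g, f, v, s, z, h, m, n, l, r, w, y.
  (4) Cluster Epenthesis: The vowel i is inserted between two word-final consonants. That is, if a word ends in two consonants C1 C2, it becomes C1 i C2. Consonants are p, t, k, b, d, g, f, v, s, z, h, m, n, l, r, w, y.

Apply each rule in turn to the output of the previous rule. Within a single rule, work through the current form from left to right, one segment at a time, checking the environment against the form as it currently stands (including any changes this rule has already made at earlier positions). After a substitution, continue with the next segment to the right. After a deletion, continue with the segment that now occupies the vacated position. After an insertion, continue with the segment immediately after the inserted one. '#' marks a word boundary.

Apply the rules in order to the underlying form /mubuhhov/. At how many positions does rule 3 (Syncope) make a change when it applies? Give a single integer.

2

(1) Stop Lenition: [mubuhhov] → [muvuhhov]
(2) Geminate Reduction: [muvuhhov] → [muvuhov]
(3) Syncope: [muvuhov] → [mvhov]
(4) Cluster Epenthesis: no change — [mvhov]
Rule 3 changed 2 position(s).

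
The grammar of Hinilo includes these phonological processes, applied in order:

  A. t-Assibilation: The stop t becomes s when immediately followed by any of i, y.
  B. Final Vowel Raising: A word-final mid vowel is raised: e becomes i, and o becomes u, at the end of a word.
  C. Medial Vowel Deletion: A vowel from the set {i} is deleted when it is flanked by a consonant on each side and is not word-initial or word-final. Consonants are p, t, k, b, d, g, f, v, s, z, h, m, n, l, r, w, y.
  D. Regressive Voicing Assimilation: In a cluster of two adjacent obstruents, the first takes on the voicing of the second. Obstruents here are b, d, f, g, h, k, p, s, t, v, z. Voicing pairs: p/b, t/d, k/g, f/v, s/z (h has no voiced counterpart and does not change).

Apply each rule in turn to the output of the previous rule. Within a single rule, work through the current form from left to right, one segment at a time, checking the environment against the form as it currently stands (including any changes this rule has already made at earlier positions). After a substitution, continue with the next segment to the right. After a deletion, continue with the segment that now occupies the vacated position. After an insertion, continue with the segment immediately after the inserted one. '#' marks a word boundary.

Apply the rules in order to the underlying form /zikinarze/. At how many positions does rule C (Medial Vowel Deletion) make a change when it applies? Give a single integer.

A t-Assibilation: no change — [zikinarze]
B Final Vowel Raising: [zikinarze] → [zikinarzi]
C Medial Vowel Deletion: [zikinarzi] → [zknarzi]
D Regressive Voicing Assimilation: [zknarzi] → [sknarzi]
Rule C changed 2 position(s).

2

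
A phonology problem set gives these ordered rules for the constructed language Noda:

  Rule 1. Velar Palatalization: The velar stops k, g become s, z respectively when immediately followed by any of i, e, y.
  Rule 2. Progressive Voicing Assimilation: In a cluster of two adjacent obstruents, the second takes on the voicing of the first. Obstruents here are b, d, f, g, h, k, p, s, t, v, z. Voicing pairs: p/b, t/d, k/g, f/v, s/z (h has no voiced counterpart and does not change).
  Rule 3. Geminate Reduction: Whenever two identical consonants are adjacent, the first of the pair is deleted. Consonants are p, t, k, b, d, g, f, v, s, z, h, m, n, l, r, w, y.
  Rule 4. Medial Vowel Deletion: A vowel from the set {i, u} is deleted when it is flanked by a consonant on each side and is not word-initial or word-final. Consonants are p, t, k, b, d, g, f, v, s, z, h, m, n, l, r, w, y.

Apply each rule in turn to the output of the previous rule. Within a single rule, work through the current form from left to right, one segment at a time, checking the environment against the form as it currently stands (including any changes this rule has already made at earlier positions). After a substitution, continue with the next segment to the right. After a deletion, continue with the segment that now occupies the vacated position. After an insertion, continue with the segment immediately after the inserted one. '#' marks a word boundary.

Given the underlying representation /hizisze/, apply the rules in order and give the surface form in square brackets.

[hzse]

Rule 1 Velar Palatalization: no change — [hizisze]
Rule 2 Progressive Voicing Assimilation: [hizisze] → [hizisse]
Rule 3 Geminate Reduction: [hizisse] → [hizise]
Rule 4 Medial Vowel Deletion: [hizise] → [hzse]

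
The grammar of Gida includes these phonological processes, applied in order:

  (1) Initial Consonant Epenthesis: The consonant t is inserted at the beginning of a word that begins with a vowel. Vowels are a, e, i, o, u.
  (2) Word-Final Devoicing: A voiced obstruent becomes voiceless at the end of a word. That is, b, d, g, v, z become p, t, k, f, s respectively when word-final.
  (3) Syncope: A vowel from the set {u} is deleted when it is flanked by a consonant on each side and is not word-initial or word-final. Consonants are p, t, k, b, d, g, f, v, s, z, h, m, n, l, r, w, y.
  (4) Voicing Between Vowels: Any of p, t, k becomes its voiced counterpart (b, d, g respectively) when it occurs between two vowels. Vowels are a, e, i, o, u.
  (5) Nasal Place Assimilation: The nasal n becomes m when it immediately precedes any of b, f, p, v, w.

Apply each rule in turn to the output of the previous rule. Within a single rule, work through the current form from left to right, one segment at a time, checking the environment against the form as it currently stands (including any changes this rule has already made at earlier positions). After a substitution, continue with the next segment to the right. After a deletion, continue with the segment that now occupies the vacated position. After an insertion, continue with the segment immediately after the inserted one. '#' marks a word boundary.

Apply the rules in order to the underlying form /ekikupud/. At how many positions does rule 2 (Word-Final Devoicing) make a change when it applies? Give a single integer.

1

(1) Initial Consonant Epenthesis: [ekikupud] → [tekikupud]
(2) Word-Final Devoicing: [tekikupud] → [tekikuput]
(3) Syncope: [tekikuput] → [tekikpt]
(4) Voicing Between Vowels: [tekikpt] → [tegikpt]
(5) Nasal Place Assimilation: no change — [tegikpt]
Rule 2 changed 1 position(s).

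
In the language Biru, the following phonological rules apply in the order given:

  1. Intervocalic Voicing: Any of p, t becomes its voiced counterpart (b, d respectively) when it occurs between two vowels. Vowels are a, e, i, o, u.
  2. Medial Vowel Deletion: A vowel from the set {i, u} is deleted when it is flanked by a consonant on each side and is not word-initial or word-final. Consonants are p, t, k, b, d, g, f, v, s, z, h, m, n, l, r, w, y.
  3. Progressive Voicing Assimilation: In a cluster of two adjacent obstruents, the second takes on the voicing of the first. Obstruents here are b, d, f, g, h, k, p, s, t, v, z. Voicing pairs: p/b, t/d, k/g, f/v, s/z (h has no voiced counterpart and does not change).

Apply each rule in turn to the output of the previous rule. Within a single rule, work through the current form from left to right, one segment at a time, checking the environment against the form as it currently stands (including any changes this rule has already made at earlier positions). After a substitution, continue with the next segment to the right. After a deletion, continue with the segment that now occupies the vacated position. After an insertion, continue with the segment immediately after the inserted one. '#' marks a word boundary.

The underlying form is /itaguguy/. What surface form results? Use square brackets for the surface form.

1 Intervocalic Voicing: [itaguguy] → [idaguguy]
2 Medial Vowel Deletion: [idaguguy] → [idaggy]
3 Progressive Voicing Assimilation: no change — [idaggy]

[idaggy]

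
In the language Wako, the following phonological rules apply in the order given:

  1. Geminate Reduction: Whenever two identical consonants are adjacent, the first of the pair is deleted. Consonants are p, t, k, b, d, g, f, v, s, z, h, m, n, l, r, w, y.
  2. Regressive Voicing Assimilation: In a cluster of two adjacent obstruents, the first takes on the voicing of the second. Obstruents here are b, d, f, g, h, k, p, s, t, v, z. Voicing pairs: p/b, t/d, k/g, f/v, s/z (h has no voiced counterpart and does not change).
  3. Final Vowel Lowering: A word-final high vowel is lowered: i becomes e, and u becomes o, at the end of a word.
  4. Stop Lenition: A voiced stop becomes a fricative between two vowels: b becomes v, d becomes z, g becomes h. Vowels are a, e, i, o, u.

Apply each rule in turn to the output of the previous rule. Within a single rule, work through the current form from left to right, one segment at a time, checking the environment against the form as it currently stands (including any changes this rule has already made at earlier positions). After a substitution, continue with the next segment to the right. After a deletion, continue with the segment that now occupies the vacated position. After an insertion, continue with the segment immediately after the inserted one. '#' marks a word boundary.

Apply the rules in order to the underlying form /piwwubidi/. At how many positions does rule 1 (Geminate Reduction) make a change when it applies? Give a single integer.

1

1 Geminate Reduction: [piwwubidi] → [piwubidi]
2 Regressive Voicing Assimilation: no change — [piwubidi]
3 Final Vowel Lowering: [piwubidi] → [piwubide]
4 Stop Lenition: [piwubide] → [piwuvize]
Rule 1 changed 1 position(s).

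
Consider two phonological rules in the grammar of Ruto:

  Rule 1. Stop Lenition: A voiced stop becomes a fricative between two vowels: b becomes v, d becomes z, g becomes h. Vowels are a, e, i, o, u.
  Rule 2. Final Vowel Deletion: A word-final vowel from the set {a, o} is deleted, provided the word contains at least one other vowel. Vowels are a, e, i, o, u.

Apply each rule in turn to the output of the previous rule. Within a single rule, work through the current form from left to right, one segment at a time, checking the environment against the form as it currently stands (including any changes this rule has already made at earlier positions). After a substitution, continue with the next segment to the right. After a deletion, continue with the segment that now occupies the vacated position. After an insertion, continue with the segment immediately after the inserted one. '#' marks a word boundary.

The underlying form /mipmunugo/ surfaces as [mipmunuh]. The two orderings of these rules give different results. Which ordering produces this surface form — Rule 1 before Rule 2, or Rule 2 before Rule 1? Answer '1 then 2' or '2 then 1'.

Order 1 then 2:
  1 Stop Lenition: [mipmunugo] → [mipmunuho]
  2 Final Vowel Deletion: [mipmunuho] → [mipmunuh]
  result: [mipmunuh]
Order 2 then 1:
  2 Final Vowel Deletion: [mipmunugo] → [mipmunug]
  1 Stop Lenition: no change — [mipmunug]
  result: [mipmunug]

1 then 2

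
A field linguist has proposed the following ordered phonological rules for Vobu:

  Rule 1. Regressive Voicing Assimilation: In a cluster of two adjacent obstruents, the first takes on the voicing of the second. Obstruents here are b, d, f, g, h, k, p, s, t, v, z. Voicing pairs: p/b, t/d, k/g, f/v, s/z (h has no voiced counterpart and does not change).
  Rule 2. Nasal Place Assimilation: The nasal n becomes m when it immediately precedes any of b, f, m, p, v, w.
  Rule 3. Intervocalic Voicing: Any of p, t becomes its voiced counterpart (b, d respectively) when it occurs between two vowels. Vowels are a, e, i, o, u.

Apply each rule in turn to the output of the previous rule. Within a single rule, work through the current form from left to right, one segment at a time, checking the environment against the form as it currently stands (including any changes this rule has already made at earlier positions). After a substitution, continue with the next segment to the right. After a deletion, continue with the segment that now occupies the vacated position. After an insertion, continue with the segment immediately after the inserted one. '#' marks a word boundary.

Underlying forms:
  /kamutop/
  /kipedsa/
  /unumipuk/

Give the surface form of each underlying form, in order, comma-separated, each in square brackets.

/kamutop/:
  Rule 1 Regressive Voicing Assimilation: no change — [kamutop]
  Rule 2 Nasal Place Assimilation: no change — [kamutop]
  Rule 3 Intervocalic Voicing: [kamutop] → [kamudop]
/kipedsa/:
  Rule 1 Regressive Voicing Assimilation: [kipedsa] → [kipetsa]
  Rule 2 Nasal Place Assimilation: no change — [kipetsa]
  Rule 3 Intervocalic Voicing: [kipetsa] → [kibetsa]
/unumipuk/:
  Rule 1 Regressive Voicing Assimilation: no change — [unumipuk]
  Rule 2 Nasal Place Assimilation: no change — [unumipuk]
  Rule 3 Intervocalic Voicing: [unumipuk] → [unumibuk]

[kamudop], [kibetsa], [unumibuk]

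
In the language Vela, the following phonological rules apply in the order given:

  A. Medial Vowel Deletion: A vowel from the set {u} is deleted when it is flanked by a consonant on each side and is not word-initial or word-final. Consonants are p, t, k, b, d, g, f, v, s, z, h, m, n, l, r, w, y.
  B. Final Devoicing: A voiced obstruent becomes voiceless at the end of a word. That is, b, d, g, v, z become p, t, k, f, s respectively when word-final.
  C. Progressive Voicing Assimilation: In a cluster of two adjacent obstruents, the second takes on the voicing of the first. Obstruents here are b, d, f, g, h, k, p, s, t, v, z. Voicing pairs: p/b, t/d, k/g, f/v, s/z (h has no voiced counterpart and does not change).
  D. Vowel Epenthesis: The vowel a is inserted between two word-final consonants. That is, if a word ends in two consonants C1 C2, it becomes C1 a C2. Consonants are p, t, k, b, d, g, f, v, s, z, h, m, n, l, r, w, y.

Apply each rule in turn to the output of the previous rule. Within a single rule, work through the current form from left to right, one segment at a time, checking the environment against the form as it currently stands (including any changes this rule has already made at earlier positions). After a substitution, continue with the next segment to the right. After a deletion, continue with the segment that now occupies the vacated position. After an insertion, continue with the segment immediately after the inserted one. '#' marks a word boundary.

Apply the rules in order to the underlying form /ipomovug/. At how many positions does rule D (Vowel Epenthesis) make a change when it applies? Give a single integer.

1

A Medial Vowel Deletion: [ipomovug] → [ipomovg]
B Final Devoicing: [ipomovg] → [ipomovk]
C Progressive Voicing Assimilation: [ipomovk] → [ipomovg]
D Vowel Epenthesis: [ipomovg] → [ipomovag]
Rule D changed 1 position(s).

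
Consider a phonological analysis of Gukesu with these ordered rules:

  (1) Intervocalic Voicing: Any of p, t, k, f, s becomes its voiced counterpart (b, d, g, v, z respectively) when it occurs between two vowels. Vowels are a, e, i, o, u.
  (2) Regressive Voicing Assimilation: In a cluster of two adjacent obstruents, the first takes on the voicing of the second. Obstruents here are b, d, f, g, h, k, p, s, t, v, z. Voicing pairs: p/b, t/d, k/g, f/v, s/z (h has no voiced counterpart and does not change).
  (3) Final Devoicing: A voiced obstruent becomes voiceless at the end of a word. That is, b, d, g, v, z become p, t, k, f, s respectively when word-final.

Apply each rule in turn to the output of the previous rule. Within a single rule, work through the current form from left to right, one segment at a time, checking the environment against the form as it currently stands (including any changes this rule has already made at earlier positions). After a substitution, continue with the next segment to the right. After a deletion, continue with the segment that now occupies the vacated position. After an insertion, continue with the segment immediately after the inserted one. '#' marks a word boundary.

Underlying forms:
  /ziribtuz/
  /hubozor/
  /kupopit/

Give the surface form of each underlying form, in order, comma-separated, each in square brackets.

[ziriptus], [hubozor], [kubobit]

/ziribtuz/:
  (1) Intervocalic Voicing: no change — [ziribtuz]
  (2) Regressive Voicing Assimilation: [ziribtuz] → [ziriptuz]
  (3) Final Devoicing: [ziriptuz] → [ziriptus]
/hubozor/:
  (1) Intervocalic Voicing: no change — [hubozor]
  (2) Regressive Voicing Assimilation: no change — [hubozor]
  (3) Final Devoicing: no change — [hubozor]
/kupopit/:
  (1) Intervocalic Voicing: [kupopit] → [kubobit]
  (2) Regressive Voicing Assimilation: no change — [kubobit]
  (3) Final Devoicing: no change — [kubobit]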